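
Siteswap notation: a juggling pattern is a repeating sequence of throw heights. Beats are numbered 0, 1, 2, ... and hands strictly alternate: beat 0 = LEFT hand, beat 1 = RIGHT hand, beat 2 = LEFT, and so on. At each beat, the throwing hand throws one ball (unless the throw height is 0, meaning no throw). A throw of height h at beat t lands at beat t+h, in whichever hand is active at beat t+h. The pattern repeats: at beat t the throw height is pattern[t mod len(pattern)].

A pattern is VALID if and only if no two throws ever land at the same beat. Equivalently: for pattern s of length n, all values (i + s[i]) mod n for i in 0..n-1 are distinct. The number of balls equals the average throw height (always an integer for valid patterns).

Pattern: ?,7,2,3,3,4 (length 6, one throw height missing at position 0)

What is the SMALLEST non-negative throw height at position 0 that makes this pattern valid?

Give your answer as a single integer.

i=0: s[i]=? (unknown)
i=1: (1 + 7) mod 6 = 2
i=2: (2 + 2) mod 6 = 4
i=3: (3 + 3) mod 6 = 0
i=4: (4 + 3) mod 6 = 1
i=5: (5 + 4) mod 6 = 3
Known residues: [0, 1, 2, 3, 4]; need a permutation of 0..5, so missing residue r = 5
Need (0 + s) mod 6 = 5; smallest s = (5 - 0) mod 6 = 5

Answer: 5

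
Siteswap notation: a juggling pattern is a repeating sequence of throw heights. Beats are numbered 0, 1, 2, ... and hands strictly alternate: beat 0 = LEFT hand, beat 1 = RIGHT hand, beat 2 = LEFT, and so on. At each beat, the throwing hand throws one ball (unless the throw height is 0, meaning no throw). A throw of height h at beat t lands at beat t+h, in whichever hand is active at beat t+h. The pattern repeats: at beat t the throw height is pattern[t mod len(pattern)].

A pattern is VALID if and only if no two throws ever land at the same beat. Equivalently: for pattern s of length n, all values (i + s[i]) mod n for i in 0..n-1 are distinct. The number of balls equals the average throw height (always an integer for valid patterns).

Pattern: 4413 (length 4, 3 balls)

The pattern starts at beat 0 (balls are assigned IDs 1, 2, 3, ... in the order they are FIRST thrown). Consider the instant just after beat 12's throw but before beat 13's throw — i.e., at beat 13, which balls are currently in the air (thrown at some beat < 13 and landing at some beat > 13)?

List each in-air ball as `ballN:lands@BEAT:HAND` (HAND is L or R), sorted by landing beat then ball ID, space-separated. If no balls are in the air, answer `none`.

Beat 0 (L): throw ball1 h=4 -> lands@4:L; in-air after throw: [b1@4:L]
Beat 1 (R): throw ball2 h=4 -> lands@5:R; in-air after throw: [b1@4:L b2@5:R]
Beat 2 (L): throw ball3 h=1 -> lands@3:R; in-air after throw: [b3@3:R b1@4:L b2@5:R]
Beat 3 (R): throw ball3 h=3 -> lands@6:L; in-air after throw: [b1@4:L b2@5:R b3@6:L]
Beat 4 (L): throw ball1 h=4 -> lands@8:L; in-air after throw: [b2@5:R b3@6:L b1@8:L]
Beat 5 (R): throw ball2 h=4 -> lands@9:R; in-air after throw: [b3@6:L b1@8:L b2@9:R]
Beat 6 (L): throw ball3 h=1 -> lands@7:R; in-air after throw: [b3@7:R b1@8:L b2@9:R]
Beat 7 (R): throw ball3 h=3 -> lands@10:L; in-air after throw: [b1@8:L b2@9:R b3@10:L]
Beat 8 (L): throw ball1 h=4 -> lands@12:L; in-air after throw: [b2@9:R b3@10:L b1@12:L]
Beat 9 (R): throw ball2 h=4 -> lands@13:R; in-air after throw: [b3@10:L b1@12:L b2@13:R]
Beat 10 (L): throw ball3 h=1 -> lands@11:R; in-air after throw: [b3@11:R b1@12:L b2@13:R]
Beat 11 (R): throw ball3 h=3 -> lands@14:L; in-air after throw: [b1@12:L b2@13:R b3@14:L]
Beat 12 (L): throw ball1 h=4 -> lands@16:L; in-air after throw: [b2@13:R b3@14:L b1@16:L]
Beat 13 (R): throw ball2 h=4 -> lands@17:R; in-air after throw: [b3@14:L b1@16:L b2@17:R]

Answer: ball3:lands@14:L ball1:lands@16:L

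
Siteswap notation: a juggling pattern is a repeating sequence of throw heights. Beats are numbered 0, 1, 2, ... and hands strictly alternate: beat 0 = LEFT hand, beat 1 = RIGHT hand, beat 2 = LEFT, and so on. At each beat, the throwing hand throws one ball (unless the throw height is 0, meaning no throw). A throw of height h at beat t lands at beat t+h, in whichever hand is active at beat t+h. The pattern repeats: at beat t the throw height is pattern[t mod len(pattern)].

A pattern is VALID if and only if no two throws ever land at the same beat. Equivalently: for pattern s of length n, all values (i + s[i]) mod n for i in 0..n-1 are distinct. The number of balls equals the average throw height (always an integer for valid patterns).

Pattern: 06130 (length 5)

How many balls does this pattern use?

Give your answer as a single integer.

Pattern = [0, 6, 1, 3, 0], length n = 5
  position 0: throw height = 0, running sum = 0
  position 1: throw height = 6, running sum = 6
  position 2: throw height = 1, running sum = 7
  position 3: throw height = 3, running sum = 10
  position 4: throw height = 0, running sum = 10
Total sum = 10; balls = sum / n = 10 / 5 = 2

Answer: 2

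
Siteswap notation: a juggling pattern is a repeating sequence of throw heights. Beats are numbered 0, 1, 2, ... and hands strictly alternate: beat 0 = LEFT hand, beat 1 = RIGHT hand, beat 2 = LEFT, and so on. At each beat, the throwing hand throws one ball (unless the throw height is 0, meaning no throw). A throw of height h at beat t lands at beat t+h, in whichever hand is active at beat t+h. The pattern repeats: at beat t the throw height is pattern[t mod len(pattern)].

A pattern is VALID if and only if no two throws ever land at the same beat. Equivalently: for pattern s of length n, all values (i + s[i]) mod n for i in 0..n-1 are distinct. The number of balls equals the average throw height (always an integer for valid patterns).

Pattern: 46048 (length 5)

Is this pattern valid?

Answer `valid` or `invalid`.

i=0: (i + s[i]) mod n = (0 + 4) mod 5 = 4
i=1: (i + s[i]) mod n = (1 + 6) mod 5 = 2
i=2: (i + s[i]) mod n = (2 + 0) mod 5 = 2
i=3: (i + s[i]) mod n = (3 + 4) mod 5 = 2
i=4: (i + s[i]) mod n = (4 + 8) mod 5 = 2
Residues: [4, 2, 2, 2, 2], distinct: False

Answer: invalid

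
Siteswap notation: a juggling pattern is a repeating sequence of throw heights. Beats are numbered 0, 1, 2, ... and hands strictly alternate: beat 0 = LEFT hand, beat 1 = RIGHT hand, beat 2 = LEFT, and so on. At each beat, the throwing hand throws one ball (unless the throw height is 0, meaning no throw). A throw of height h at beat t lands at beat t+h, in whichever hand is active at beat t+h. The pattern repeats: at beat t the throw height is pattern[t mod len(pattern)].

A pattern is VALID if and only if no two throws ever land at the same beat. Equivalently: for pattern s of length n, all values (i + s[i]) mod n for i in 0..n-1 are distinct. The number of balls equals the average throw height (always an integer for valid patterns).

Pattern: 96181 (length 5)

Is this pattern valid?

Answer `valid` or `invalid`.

Answer: valid

Derivation:
i=0: (i + s[i]) mod n = (0 + 9) mod 5 = 4
i=1: (i + s[i]) mod n = (1 + 6) mod 5 = 2
i=2: (i + s[i]) mod n = (2 + 1) mod 5 = 3
i=3: (i + s[i]) mod n = (3 + 8) mod 5 = 1
i=4: (i + s[i]) mod n = (4 + 1) mod 5 = 0
Residues: [4, 2, 3, 1, 0], distinct: True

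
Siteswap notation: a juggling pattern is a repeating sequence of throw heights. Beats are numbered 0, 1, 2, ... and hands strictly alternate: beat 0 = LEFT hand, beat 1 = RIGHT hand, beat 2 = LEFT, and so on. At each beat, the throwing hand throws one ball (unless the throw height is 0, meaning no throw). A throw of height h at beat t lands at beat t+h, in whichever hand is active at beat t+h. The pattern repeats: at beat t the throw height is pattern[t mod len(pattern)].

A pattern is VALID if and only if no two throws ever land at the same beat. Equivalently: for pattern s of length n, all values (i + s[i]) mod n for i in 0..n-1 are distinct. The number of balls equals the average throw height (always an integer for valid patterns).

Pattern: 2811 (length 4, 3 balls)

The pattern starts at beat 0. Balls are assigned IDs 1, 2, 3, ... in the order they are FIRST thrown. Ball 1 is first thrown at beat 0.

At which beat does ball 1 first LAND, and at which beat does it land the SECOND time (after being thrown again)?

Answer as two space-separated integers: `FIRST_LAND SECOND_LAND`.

Beat 0 (L): throw ball1 h=2 -> lands@2:L; in-air after throw: [b1@2:L]
Beat 1 (R): throw ball2 h=8 -> lands@9:R; in-air after throw: [b1@2:L b2@9:R]
Beat 2 (L): throw ball1 h=1 -> lands@3:R; in-air after throw: [b1@3:R b2@9:R]
Beat 3 (R): throw ball1 h=1 -> lands@4:L; in-air after throw: [b1@4:L b2@9:R]
Ball 1: thrown@0 h=2 -> first land @2; rethrown@2 h=1 -> second land @3

Answer: 2 3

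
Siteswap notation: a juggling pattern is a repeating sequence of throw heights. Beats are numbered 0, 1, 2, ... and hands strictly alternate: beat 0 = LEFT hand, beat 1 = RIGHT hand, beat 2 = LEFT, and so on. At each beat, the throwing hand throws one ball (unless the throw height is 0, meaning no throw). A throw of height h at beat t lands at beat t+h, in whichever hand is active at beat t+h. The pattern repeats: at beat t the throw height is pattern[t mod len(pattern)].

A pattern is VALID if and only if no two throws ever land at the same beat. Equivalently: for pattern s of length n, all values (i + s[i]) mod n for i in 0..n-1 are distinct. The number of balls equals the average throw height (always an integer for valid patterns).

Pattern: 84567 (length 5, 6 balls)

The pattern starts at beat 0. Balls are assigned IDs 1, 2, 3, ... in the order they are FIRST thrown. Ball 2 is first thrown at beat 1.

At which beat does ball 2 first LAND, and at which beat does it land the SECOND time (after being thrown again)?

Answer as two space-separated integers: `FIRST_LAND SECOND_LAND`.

Answer: 5 13

Derivation:
Beat 0 (L): throw ball1 h=8 -> lands@8:L; in-air after throw: [b1@8:L]
Beat 1 (R): throw ball2 h=4 -> lands@5:R; in-air after throw: [b2@5:R b1@8:L]
Beat 2 (L): throw ball3 h=5 -> lands@7:R; in-air after throw: [b2@5:R b3@7:R b1@8:L]
Beat 3 (R): throw ball4 h=6 -> lands@9:R; in-air after throw: [b2@5:R b3@7:R b1@8:L b4@9:R]
Beat 4 (L): throw ball5 h=7 -> lands@11:R; in-air after throw: [b2@5:R b3@7:R b1@8:L b4@9:R b5@11:R]
Beat 5 (R): throw ball2 h=8 -> lands@13:R; in-air after throw: [b3@7:R b1@8:L b4@9:R b5@11:R b2@13:R]
Beat 6 (L): throw ball6 h=4 -> lands@10:L; in-air after throw: [b3@7:R b1@8:L b4@9:R b6@10:L b5@11:R b2@13:R]
Beat 7 (R): throw ball3 h=5 -> lands@12:L; in-air after throw: [b1@8:L b4@9:R b6@10:L b5@11:R b3@12:L b2@13:R]
Beat 8 (L): throw ball1 h=6 -> lands@14:L; in-air after throw: [b4@9:R b6@10:L b5@11:R b3@12:L b2@13:R b1@14:L]
Beat 9 (R): throw ball4 h=7 -> lands@16:L; in-air after throw: [b6@10:L b5@11:R b3@12:L b2@13:R b1@14:L b4@16:L]
Beat 10 (L): throw ball6 h=8 -> lands@18:L; in-air after throw: [b5@11:R b3@12:L b2@13:R b1@14:L b4@16:L b6@18:L]
Beat 11 (R): throw ball5 h=4 -> lands@15:R; in-air after throw: [b3@12:L b2@13:R b1@14:L b5@15:R b4@16:L b6@18:L]
Beat 12 (L): throw ball3 h=5 -> lands@17:R; in-air after throw: [b2@13:R b1@14:L b5@15:R b4@16:L b3@17:R b6@18:L]
Beat 13 (R): throw ball2 h=6 -> lands@19:R; in-air after throw: [b1@14:L b5@15:R b4@16:L b3@17:R b6@18:L b2@19:R]
Ball 2: thrown@1 h=4 -> first land @5; rethrown@5 h=8 -> second land @13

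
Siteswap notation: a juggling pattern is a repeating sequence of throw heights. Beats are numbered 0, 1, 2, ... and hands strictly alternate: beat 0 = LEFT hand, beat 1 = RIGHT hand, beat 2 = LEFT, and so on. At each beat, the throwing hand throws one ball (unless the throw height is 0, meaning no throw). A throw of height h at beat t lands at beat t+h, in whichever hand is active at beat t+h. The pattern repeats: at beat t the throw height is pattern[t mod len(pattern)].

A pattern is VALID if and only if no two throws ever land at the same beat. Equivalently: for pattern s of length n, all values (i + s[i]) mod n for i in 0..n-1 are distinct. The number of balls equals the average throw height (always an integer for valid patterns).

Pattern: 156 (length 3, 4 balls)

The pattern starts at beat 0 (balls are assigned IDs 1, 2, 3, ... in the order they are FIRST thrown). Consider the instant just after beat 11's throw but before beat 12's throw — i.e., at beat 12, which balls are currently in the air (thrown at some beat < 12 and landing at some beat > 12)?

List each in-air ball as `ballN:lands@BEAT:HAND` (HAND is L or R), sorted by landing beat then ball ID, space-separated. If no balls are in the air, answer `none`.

Answer: ball2:lands@14:L ball3:lands@15:R ball4:lands@17:R

Derivation:
Beat 0 (L): throw ball1 h=1 -> lands@1:R; in-air after throw: [b1@1:R]
Beat 1 (R): throw ball1 h=5 -> lands@6:L; in-air after throw: [b1@6:L]
Beat 2 (L): throw ball2 h=6 -> lands@8:L; in-air after throw: [b1@6:L b2@8:L]
Beat 3 (R): throw ball3 h=1 -> lands@4:L; in-air after throw: [b3@4:L b1@6:L b2@8:L]
Beat 4 (L): throw ball3 h=5 -> lands@9:R; in-air after throw: [b1@6:L b2@8:L b3@9:R]
Beat 5 (R): throw ball4 h=6 -> lands@11:R; in-air after throw: [b1@6:L b2@8:L b3@9:R b4@11:R]
Beat 6 (L): throw ball1 h=1 -> lands@7:R; in-air after throw: [b1@7:R b2@8:L b3@9:R b4@11:R]
Beat 7 (R): throw ball1 h=5 -> lands@12:L; in-air after throw: [b2@8:L b3@9:R b4@11:R b1@12:L]
Beat 8 (L): throw ball2 h=6 -> lands@14:L; in-air after throw: [b3@9:R b4@11:R b1@12:L b2@14:L]
Beat 9 (R): throw ball3 h=1 -> lands@10:L; in-air after throw: [b3@10:L b4@11:R b1@12:L b2@14:L]
Beat 10 (L): throw ball3 h=5 -> lands@15:R; in-air after throw: [b4@11:R b1@12:L b2@14:L b3@15:R]
Beat 11 (R): throw ball4 h=6 -> lands@17:R; in-air after throw: [b1@12:L b2@14:L b3@15:R b4@17:R]
Beat 12 (L): throw ball1 h=1 -> lands@13:R; in-air after throw: [b1@13:R b2@14:L b3@15:R b4@17:R]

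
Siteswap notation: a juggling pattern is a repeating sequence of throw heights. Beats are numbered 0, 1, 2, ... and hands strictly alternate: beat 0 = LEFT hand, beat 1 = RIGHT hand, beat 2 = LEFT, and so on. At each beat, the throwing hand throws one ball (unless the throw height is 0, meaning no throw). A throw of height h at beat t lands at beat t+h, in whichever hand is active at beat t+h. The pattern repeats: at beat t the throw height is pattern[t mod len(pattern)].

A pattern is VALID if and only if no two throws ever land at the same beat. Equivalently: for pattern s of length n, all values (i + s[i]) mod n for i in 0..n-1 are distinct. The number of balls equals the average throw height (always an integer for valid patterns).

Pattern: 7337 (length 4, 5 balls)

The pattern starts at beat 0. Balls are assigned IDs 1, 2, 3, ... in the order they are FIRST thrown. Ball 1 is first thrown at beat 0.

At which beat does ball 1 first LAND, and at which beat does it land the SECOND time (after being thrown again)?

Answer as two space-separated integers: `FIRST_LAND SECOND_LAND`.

Beat 0 (L): throw ball1 h=7 -> lands@7:R; in-air after throw: [b1@7:R]
Beat 1 (R): throw ball2 h=3 -> lands@4:L; in-air after throw: [b2@4:L b1@7:R]
Beat 2 (L): throw ball3 h=3 -> lands@5:R; in-air after throw: [b2@4:L b3@5:R b1@7:R]
Beat 3 (R): throw ball4 h=7 -> lands@10:L; in-air after throw: [b2@4:L b3@5:R b1@7:R b4@10:L]
Beat 4 (L): throw ball2 h=7 -> lands@11:R; in-air after throw: [b3@5:R b1@7:R b4@10:L b2@11:R]
Beat 5 (R): throw ball3 h=3 -> lands@8:L; in-air after throw: [b1@7:R b3@8:L b4@10:L b2@11:R]
Beat 6 (L): throw ball5 h=3 -> lands@9:R; in-air after throw: [b1@7:R b3@8:L b5@9:R b4@10:L b2@11:R]
Beat 7 (R): throw ball1 h=7 -> lands@14:L; in-air after throw: [b3@8:L b5@9:R b4@10:L b2@11:R b1@14:L]
Beat 8 (L): throw ball3 h=7 -> lands@15:R; in-air after throw: [b5@9:R b4@10:L b2@11:R b1@14:L b3@15:R]
Beat 9 (R): throw ball5 h=3 -> lands@12:L; in-air after throw: [b4@10:L b2@11:R b5@12:L b1@14:L b3@15:R]
Beat 10 (L): throw ball4 h=3 -> lands@13:R; in-air after throw: [b2@11:R b5@12:L b4@13:R b1@14:L b3@15:R]
Beat 11 (R): throw ball2 h=7 -> lands@18:L; in-air after throw: [b5@12:L b4@13:R b1@14:L b3@15:R b2@18:L]
Beat 12 (L): throw ball5 h=7 -> lands@19:R; in-air after throw: [b4@13:R b1@14:L b3@15:R b2@18:L b5@19:R]
Beat 13 (R): throw ball4 h=3 -> lands@16:L; in-air after throw: [b1@14:L b3@15:R b4@16:L b2@18:L b5@19:R]
Beat 14 (L): throw ball1 h=3 -> lands@17:R; in-air after throw: [b3@15:R b4@16:L b1@17:R b2@18:L b5@19:R]
Ball 1: thrown@0 h=7 -> first land @7; rethrown@7 h=7 -> second land @14

Answer: 7 14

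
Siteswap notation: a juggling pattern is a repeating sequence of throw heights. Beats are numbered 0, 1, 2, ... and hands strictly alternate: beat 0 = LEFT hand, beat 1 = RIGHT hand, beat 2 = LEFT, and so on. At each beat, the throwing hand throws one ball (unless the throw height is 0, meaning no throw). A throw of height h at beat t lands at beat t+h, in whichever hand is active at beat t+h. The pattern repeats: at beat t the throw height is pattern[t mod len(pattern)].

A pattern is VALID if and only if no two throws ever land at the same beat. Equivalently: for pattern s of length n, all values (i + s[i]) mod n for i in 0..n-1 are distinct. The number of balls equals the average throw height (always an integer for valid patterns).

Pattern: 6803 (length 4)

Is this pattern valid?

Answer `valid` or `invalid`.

i=0: (i + s[i]) mod n = (0 + 6) mod 4 = 2
i=1: (i + s[i]) mod n = (1 + 8) mod 4 = 1
i=2: (i + s[i]) mod n = (2 + 0) mod 4 = 2
i=3: (i + s[i]) mod n = (3 + 3) mod 4 = 2
Residues: [2, 1, 2, 2], distinct: False

Answer: invalid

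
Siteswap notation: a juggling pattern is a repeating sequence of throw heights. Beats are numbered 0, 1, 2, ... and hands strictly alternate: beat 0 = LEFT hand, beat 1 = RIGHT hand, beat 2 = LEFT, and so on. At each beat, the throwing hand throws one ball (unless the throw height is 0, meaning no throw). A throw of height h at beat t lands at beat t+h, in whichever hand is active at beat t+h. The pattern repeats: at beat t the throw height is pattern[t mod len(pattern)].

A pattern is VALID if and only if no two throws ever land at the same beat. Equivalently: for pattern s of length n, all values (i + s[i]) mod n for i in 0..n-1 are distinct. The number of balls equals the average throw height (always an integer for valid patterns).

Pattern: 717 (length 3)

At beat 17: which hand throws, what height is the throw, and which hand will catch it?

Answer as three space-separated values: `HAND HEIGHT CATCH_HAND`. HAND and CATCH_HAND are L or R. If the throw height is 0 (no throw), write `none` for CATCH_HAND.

Beat 17: 17 mod 2 = 1, so hand = R
Throw height = pattern[17 mod 3] = pattern[2] = 7
Lands at beat 17+7=24, 24 mod 2 = 0, so catch hand = L

Answer: R 7 L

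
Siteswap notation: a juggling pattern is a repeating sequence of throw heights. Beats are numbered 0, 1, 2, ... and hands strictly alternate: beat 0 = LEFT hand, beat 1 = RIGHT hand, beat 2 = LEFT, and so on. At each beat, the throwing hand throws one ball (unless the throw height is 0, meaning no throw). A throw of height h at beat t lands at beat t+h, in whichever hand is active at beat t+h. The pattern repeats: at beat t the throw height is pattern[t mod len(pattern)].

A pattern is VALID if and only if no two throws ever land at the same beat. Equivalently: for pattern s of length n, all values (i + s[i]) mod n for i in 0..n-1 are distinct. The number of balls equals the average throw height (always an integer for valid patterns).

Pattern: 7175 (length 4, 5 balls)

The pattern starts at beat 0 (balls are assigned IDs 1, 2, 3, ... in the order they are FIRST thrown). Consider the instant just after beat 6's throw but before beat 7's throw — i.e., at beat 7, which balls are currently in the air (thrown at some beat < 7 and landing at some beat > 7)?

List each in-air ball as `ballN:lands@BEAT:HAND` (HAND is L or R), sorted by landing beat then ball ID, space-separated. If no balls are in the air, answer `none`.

Beat 0 (L): throw ball1 h=7 -> lands@7:R; in-air after throw: [b1@7:R]
Beat 1 (R): throw ball2 h=1 -> lands@2:L; in-air after throw: [b2@2:L b1@7:R]
Beat 2 (L): throw ball2 h=7 -> lands@9:R; in-air after throw: [b1@7:R b2@9:R]
Beat 3 (R): throw ball3 h=5 -> lands@8:L; in-air after throw: [b1@7:R b3@8:L b2@9:R]
Beat 4 (L): throw ball4 h=7 -> lands@11:R; in-air after throw: [b1@7:R b3@8:L b2@9:R b4@11:R]
Beat 5 (R): throw ball5 h=1 -> lands@6:L; in-air after throw: [b5@6:L b1@7:R b3@8:L b2@9:R b4@11:R]
Beat 6 (L): throw ball5 h=7 -> lands@13:R; in-air after throw: [b1@7:R b3@8:L b2@9:R b4@11:R b5@13:R]
Beat 7 (R): throw ball1 h=5 -> lands@12:L; in-air after throw: [b3@8:L b2@9:R b4@11:R b1@12:L b5@13:R]

Answer: ball3:lands@8:L ball2:lands@9:R ball4:lands@11:R ball5:lands@13:R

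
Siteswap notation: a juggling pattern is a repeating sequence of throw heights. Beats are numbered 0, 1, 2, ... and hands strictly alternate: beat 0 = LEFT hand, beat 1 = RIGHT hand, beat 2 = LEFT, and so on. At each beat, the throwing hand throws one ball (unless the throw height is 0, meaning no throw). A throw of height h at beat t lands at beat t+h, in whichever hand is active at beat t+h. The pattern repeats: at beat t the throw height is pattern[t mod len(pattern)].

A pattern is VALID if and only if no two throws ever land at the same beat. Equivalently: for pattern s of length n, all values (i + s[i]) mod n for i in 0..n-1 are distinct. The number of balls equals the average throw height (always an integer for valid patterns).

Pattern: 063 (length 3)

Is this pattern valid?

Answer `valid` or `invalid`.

Answer: valid

Derivation:
i=0: (i + s[i]) mod n = (0 + 0) mod 3 = 0
i=1: (i + s[i]) mod n = (1 + 6) mod 3 = 1
i=2: (i + s[i]) mod n = (2 + 3) mod 3 = 2
Residues: [0, 1, 2], distinct: True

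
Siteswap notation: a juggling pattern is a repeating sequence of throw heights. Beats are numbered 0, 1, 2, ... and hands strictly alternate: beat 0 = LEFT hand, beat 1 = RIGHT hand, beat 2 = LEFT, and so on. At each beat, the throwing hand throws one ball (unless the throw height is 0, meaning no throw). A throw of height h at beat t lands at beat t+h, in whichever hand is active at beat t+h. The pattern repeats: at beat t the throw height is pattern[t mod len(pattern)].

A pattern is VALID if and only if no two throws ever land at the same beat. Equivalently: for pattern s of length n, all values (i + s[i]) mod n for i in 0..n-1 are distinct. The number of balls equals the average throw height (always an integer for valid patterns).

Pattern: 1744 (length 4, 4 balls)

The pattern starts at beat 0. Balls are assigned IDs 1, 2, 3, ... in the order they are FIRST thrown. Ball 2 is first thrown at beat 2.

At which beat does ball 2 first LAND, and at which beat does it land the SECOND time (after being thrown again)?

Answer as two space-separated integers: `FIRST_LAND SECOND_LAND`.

Beat 0 (L): throw ball1 h=1 -> lands@1:R; in-air after throw: [b1@1:R]
Beat 1 (R): throw ball1 h=7 -> lands@8:L; in-air after throw: [b1@8:L]
Beat 2 (L): throw ball2 h=4 -> lands@6:L; in-air after throw: [b2@6:L b1@8:L]
Beat 3 (R): throw ball3 h=4 -> lands@7:R; in-air after throw: [b2@6:L b3@7:R b1@8:L]
Beat 4 (L): throw ball4 h=1 -> lands@5:R; in-air after throw: [b4@5:R b2@6:L b3@7:R b1@8:L]
Beat 5 (R): throw ball4 h=7 -> lands@12:L; in-air after throw: [b2@6:L b3@7:R b1@8:L b4@12:L]
Beat 6 (L): throw ball2 h=4 -> lands@10:L; in-air after throw: [b3@7:R b1@8:L b2@10:L b4@12:L]
Beat 7 (R): throw ball3 h=4 -> lands@11:R; in-air after throw: [b1@8:L b2@10:L b3@11:R b4@12:L]
Beat 8 (L): throw ball1 h=1 -> lands@9:R; in-air after throw: [b1@9:R b2@10:L b3@11:R b4@12:L]
Beat 9 (R): throw ball1 h=7 -> lands@16:L; in-air after throw: [b2@10:L b3@11:R b4@12:L b1@16:L]
Beat 10 (L): throw ball2 h=4 -> lands@14:L; in-air after throw: [b3@11:R b4@12:L b2@14:L b1@16:L]
Ball 2: thrown@2 h=4 -> first land @6; rethrown@6 h=4 -> second land @10

Answer: 6 10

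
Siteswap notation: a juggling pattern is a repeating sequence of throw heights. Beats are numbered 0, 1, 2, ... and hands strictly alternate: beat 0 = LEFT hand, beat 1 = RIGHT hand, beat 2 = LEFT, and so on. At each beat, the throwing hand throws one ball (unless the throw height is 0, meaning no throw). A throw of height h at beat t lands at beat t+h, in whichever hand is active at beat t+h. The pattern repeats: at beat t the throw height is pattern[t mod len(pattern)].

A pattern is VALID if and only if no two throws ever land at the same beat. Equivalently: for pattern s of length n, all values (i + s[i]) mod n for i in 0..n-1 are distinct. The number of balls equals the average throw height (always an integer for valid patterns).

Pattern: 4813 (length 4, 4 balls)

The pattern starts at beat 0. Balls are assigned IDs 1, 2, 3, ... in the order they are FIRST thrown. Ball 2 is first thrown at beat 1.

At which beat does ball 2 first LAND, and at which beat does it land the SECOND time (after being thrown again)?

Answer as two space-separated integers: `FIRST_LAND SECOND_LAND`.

Answer: 9 17

Derivation:
Beat 0 (L): throw ball1 h=4 -> lands@4:L; in-air after throw: [b1@4:L]
Beat 1 (R): throw ball2 h=8 -> lands@9:R; in-air after throw: [b1@4:L b2@9:R]
Beat 2 (L): throw ball3 h=1 -> lands@3:R; in-air after throw: [b3@3:R b1@4:L b2@9:R]
Beat 3 (R): throw ball3 h=3 -> lands@6:L; in-air after throw: [b1@4:L b3@6:L b2@9:R]
Beat 4 (L): throw ball1 h=4 -> lands@8:L; in-air after throw: [b3@6:L b1@8:L b2@9:R]
Beat 5 (R): throw ball4 h=8 -> lands@13:R; in-air after throw: [b3@6:L b1@8:L b2@9:R b4@13:R]
Beat 6 (L): throw ball3 h=1 -> lands@7:R; in-air after throw: [b3@7:R b1@8:L b2@9:R b4@13:R]
Beat 7 (R): throw ball3 h=3 -> lands@10:L; in-air after throw: [b1@8:L b2@9:R b3@10:L b4@13:R]
Beat 8 (L): throw ball1 h=4 -> lands@12:L; in-air after throw: [b2@9:R b3@10:L b1@12:L b4@13:R]
Beat 9 (R): throw ball2 h=8 -> lands@17:R; in-air after throw: [b3@10:L b1@12:L b4@13:R b2@17:R]
Beat 10 (L): throw ball3 h=1 -> lands@11:R; in-air after throw: [b3@11:R b1@12:L b4@13:R b2@17:R]
Beat 11 (R): throw ball3 h=3 -> lands@14:L; in-air after throw: [b1@12:L b4@13:R b3@14:L b2@17:R]
Beat 12 (L): throw ball1 h=4 -> lands@16:L; in-air after throw: [b4@13:R b3@14:L b1@16:L b2@17:R]
Beat 13 (R): throw ball4 h=8 -> lands@21:R; in-air after throw: [b3@14:L b1@16:L b2@17:R b4@21:R]
Beat 14 (L): throw ball3 h=1 -> lands@15:R; in-air after throw: [b3@15:R b1@16:L b2@17:R b4@21:R]
Beat 15 (R): throw ball3 h=3 -> lands@18:L; in-air after throw: [b1@16:L b2@17:R b3@18:L b4@21:R]
Ball 2: thrown@1 h=8 -> first land @9; rethrown@9 h=8 -> second land @17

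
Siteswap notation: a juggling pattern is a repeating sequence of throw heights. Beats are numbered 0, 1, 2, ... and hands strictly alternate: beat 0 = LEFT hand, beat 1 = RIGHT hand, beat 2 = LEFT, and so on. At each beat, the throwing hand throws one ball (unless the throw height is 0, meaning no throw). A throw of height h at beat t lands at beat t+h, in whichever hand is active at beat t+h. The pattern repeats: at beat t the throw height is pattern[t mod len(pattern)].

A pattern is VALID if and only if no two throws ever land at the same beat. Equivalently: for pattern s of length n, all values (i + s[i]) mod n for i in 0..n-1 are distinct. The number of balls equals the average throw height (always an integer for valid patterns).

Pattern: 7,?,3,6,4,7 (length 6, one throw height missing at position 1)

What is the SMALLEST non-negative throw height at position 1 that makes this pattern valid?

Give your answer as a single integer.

Answer: 3

Derivation:
i=0: (0 + 7) mod 6 = 1
i=1: s[i]=? (unknown)
i=2: (2 + 3) mod 6 = 5
i=3: (3 + 6) mod 6 = 3
i=4: (4 + 4) mod 6 = 2
i=5: (5 + 7) mod 6 = 0
Known residues: [0, 1, 2, 3, 5]; need a permutation of 0..5, so missing residue r = 4
Need (1 + s) mod 6 = 4; smallest s = (4 - 1) mod 6 = 3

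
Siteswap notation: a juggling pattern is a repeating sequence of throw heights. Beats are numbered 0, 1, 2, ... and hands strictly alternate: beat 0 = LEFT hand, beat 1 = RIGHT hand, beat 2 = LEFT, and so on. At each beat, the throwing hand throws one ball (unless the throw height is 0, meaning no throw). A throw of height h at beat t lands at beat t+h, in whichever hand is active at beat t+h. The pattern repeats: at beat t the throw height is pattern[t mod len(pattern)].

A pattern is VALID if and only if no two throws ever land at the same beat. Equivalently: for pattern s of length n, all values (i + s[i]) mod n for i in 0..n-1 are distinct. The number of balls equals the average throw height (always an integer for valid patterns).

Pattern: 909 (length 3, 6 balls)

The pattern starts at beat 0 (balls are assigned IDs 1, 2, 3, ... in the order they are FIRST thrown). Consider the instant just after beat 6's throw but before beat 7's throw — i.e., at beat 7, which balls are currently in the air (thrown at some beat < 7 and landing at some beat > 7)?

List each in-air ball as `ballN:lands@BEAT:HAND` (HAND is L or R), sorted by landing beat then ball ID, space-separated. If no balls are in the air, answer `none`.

Answer: ball1:lands@9:R ball2:lands@11:R ball3:lands@12:L ball4:lands@14:L ball5:lands@15:R

Derivation:
Beat 0 (L): throw ball1 h=9 -> lands@9:R; in-air after throw: [b1@9:R]
Beat 2 (L): throw ball2 h=9 -> lands@11:R; in-air after throw: [b1@9:R b2@11:R]
Beat 3 (R): throw ball3 h=9 -> lands@12:L; in-air after throw: [b1@9:R b2@11:R b3@12:L]
Beat 5 (R): throw ball4 h=9 -> lands@14:L; in-air after throw: [b1@9:R b2@11:R b3@12:L b4@14:L]
Beat 6 (L): throw ball5 h=9 -> lands@15:R; in-air after throw: [b1@9:R b2@11:R b3@12:L b4@14:L b5@15:R]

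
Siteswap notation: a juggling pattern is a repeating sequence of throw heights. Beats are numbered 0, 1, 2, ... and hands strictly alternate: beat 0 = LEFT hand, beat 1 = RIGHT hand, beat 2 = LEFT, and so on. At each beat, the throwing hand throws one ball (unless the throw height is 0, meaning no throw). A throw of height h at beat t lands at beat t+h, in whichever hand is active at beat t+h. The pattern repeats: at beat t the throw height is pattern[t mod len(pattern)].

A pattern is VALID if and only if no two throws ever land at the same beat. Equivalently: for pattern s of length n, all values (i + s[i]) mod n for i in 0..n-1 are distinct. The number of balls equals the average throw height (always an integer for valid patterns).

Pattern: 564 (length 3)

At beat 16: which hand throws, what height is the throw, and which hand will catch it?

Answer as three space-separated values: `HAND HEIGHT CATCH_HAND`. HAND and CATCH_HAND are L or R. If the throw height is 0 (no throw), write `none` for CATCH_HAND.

Answer: L 6 L

Derivation:
Beat 16: 16 mod 2 = 0, so hand = L
Throw height = pattern[16 mod 3] = pattern[1] = 6
Lands at beat 16+6=22, 22 mod 2 = 0, so catch hand = L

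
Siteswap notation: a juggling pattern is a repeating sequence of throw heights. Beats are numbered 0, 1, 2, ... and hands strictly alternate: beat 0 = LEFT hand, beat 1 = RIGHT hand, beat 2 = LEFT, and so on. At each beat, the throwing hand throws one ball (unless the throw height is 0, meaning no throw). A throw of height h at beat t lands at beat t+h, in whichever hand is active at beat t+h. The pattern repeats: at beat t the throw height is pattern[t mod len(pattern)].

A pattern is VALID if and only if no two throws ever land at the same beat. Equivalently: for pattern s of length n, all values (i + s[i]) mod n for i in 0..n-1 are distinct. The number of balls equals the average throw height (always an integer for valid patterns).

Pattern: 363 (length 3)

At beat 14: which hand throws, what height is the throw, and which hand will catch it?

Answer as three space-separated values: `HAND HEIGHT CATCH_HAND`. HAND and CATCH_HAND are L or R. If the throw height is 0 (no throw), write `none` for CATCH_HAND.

Answer: L 3 R

Derivation:
Beat 14: 14 mod 2 = 0, so hand = L
Throw height = pattern[14 mod 3] = pattern[2] = 3
Lands at beat 14+3=17, 17 mod 2 = 1, so catch hand = R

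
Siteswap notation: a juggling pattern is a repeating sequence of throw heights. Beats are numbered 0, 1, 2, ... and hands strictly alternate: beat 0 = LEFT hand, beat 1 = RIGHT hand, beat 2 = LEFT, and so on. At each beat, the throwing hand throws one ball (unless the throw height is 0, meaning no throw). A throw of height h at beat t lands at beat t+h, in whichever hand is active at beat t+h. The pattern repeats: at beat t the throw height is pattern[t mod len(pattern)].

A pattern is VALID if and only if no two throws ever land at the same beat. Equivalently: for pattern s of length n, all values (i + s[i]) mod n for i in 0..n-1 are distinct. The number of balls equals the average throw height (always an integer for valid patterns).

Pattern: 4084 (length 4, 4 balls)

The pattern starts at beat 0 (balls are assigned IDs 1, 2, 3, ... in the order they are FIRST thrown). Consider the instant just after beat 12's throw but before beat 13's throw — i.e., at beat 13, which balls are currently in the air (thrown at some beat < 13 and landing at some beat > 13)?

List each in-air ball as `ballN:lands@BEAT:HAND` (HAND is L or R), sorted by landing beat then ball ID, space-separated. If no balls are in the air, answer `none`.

Answer: ball4:lands@14:L ball3:lands@15:R ball1:lands@16:L ball2:lands@18:L

Derivation:
Beat 0 (L): throw ball1 h=4 -> lands@4:L; in-air after throw: [b1@4:L]
Beat 2 (L): throw ball2 h=8 -> lands@10:L; in-air after throw: [b1@4:L b2@10:L]
Beat 3 (R): throw ball3 h=4 -> lands@7:R; in-air after throw: [b1@4:L b3@7:R b2@10:L]
Beat 4 (L): throw ball1 h=4 -> lands@8:L; in-air after throw: [b3@7:R b1@8:L b2@10:L]
Beat 6 (L): throw ball4 h=8 -> lands@14:L; in-air after throw: [b3@7:R b1@8:L b2@10:L b4@14:L]
Beat 7 (R): throw ball3 h=4 -> lands@11:R; in-air after throw: [b1@8:L b2@10:L b3@11:R b4@14:L]
Beat 8 (L): throw ball1 h=4 -> lands@12:L; in-air after throw: [b2@10:L b3@11:R b1@12:L b4@14:L]
Beat 10 (L): throw ball2 h=8 -> lands@18:L; in-air after throw: [b3@11:R b1@12:L b4@14:L b2@18:L]
Beat 11 (R): throw ball3 h=4 -> lands@15:R; in-air after throw: [b1@12:L b4@14:L b3@15:R b2@18:L]
Beat 12 (L): throw ball1 h=4 -> lands@16:L; in-air after throw: [b4@14:L b3@15:R b1@16:L b2@18:L]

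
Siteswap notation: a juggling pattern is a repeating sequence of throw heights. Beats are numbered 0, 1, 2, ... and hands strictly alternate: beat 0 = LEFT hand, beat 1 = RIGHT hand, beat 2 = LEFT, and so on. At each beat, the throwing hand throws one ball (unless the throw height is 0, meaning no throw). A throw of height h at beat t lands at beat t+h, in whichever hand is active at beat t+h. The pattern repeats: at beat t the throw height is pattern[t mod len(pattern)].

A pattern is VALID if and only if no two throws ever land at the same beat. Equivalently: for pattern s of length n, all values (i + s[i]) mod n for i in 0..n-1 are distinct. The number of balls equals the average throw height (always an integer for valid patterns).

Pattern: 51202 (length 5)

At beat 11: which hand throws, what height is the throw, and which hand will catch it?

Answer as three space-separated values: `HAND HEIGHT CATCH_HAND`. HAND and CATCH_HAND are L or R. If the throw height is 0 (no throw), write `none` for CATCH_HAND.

Beat 11: 11 mod 2 = 1, so hand = R
Throw height = pattern[11 mod 5] = pattern[1] = 1
Lands at beat 11+1=12, 12 mod 2 = 0, so catch hand = L

Answer: R 1 L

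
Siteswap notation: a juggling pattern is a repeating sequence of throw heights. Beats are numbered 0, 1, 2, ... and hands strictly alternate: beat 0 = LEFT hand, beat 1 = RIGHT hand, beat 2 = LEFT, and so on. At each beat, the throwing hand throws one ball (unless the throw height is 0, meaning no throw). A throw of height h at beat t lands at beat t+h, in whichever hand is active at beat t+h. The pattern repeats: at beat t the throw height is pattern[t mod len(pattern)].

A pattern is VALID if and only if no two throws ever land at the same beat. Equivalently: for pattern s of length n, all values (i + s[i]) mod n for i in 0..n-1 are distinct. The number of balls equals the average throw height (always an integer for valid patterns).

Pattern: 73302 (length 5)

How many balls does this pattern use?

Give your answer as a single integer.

Answer: 3

Derivation:
Pattern = [7, 3, 3, 0, 2], length n = 5
  position 0: throw height = 7, running sum = 7
  position 1: throw height = 3, running sum = 10
  position 2: throw height = 3, running sum = 13
  position 3: throw height = 0, running sum = 13
  position 4: throw height = 2, running sum = 15
Total sum = 15; balls = sum / n = 15 / 5 = 3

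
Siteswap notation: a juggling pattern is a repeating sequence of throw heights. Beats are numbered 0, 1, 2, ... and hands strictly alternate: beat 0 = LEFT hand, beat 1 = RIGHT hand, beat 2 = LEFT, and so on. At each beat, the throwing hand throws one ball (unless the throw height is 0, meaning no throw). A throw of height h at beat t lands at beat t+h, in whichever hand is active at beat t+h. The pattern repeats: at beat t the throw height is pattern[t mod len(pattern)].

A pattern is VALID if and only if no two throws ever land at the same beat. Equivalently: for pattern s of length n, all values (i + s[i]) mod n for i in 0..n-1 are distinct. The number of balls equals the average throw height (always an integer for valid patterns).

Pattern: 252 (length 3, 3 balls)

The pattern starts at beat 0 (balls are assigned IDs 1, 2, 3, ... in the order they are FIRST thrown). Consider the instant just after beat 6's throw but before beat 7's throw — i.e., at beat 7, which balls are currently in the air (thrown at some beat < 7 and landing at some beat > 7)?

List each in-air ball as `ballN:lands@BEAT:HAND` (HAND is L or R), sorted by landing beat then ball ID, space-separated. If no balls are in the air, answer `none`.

Beat 0 (L): throw ball1 h=2 -> lands@2:L; in-air after throw: [b1@2:L]
Beat 1 (R): throw ball2 h=5 -> lands@6:L; in-air after throw: [b1@2:L b2@6:L]
Beat 2 (L): throw ball1 h=2 -> lands@4:L; in-air after throw: [b1@4:L b2@6:L]
Beat 3 (R): throw ball3 h=2 -> lands@5:R; in-air after throw: [b1@4:L b3@5:R b2@6:L]
Beat 4 (L): throw ball1 h=5 -> lands@9:R; in-air after throw: [b3@5:R b2@6:L b1@9:R]
Beat 5 (R): throw ball3 h=2 -> lands@7:R; in-air after throw: [b2@6:L b3@7:R b1@9:R]
Beat 6 (L): throw ball2 h=2 -> lands@8:L; in-air after throw: [b3@7:R b2@8:L b1@9:R]
Beat 7 (R): throw ball3 h=5 -> lands@12:L; in-air after throw: [b2@8:L b1@9:R b3@12:L]

Answer: ball2:lands@8:L ball1:lands@9:R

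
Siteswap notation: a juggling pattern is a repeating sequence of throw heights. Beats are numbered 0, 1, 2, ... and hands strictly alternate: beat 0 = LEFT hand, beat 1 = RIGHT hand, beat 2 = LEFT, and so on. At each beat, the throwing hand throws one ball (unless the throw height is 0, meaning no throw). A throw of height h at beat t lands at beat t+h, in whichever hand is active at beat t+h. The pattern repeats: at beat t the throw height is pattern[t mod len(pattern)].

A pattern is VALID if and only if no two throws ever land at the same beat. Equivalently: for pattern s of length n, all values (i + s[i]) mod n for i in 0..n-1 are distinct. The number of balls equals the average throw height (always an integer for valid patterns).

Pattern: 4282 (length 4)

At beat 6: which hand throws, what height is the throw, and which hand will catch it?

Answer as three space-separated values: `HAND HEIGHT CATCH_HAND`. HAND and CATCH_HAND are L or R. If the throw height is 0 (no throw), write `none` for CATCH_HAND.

Beat 6: 6 mod 2 = 0, so hand = L
Throw height = pattern[6 mod 4] = pattern[2] = 8
Lands at beat 6+8=14, 14 mod 2 = 0, so catch hand = L

Answer: L 8 L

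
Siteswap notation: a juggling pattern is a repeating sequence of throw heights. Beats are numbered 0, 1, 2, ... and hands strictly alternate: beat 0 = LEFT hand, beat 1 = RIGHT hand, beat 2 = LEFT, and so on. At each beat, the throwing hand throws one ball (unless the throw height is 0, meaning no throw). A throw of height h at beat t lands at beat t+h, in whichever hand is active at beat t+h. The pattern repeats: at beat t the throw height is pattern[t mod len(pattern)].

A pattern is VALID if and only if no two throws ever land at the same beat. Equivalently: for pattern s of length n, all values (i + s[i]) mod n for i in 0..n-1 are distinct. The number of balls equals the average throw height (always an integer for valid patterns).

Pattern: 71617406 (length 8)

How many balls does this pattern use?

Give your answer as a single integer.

Pattern = [7, 1, 6, 1, 7, 4, 0, 6], length n = 8
  position 0: throw height = 7, running sum = 7
  position 1: throw height = 1, running sum = 8
  position 2: throw height = 6, running sum = 14
  position 3: throw height = 1, running sum = 15
  position 4: throw height = 7, running sum = 22
  position 5: throw height = 4, running sum = 26
  position 6: throw height = 0, running sum = 26
  position 7: throw height = 6, running sum = 32
Total sum = 32; balls = sum / n = 32 / 8 = 4

Answer: 4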